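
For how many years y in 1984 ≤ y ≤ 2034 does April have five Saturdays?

April has 30 days; it has five Saturdays when Saturday falls among the first (month-length − 28) days — i.e. when April 1 is one of Saturday/Friday.
April 1 by year: 1984:Sun 1985:Mon 1986:Tue 1987:Wed 1988:Fri✓ 1989:Sat✓ 1990:Sun 1991:Mon 1992:Wed 1993:Thu 1994:Fri✓ 1995:Sat✓ 1996:Mon 1997:Tue 1998:Wed …(21 more)… 2020:Wed 2021:Thu 2022:Fri✓ 2023:Sat✓ 2024:Mon 2025:Tue 2026:Wed 2027:Thu 2028:Sat✓ 2029:Sun 2030:Mon 2031:Tue 2032:Thu 2033:Fri✓ 2034:Sat✓
Years with five Saturdays: 1988, 1989, 1994, 1995, 2000, 2005, 2006, 2011, 2016, 2017, 2022, 2023, 2028, 2033, 2034 → 15.

15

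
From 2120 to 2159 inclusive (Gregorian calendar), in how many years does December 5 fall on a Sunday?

6

Track December 5's weekday year by year (advancing +1, or +2 across a Feb 29):
  2120: Thu  2121: Fri (+1)  2122: Sat (+1)  2123: Sun (+1) ✓  2124: Tue (+2)
  2125: Wed (+1)  2126: Thu (+1)  2127: Fri (+1)  2128: Sun (+2) ✓  2129: Mon (+1)
  2130: Tue (+1)  2131: Wed (+1)  2132: Fri (+2)  2133: Sat (+1)  … (12 more years) …
  2146: Mon (+1)  2147: Tue (+1)  2148: Thu (+2)  2149: Fri (+1)  2150: Sat (+1)
  2151: Sun (+1) ✓  2152: Tue (+2)  2153: Wed (+1)  2154: Thu (+1)  2155: Fri (+1)
  2156: Sun (+2) ✓  2157: Mon (+1)  2158: Tue (+1)  2159: Wed (+1)
Sunday years: 2123, 2128, 2134, 2145, 2151, 2156 — 6 in total.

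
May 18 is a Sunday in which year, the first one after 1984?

From one year to the next, a fixed date's weekday advances by 1, or by 2 when a Feb 29 lies between the two dates.
1984: May 18 is Friday.
1985: Saturday (+1)
1986: Sunday (+1)
May 18 falls on a Sunday in 1986.

1986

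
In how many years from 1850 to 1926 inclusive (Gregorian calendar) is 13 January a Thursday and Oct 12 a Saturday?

0

Check each year's weekday for 13 January and Oct 12:
  1850: Sun/Sat  1851: Mon/Sun  1852: Tue/Tue  1853: Thu/Wed  1854: Fri/Thu  1855: Sat/Fri  1856: Sun/Sun  1857: Tue/Mon  1858: Wed/Tue  1859: Thu/Wed  1860: Fri/Fri  1861: Sun/Sat  1862: Mon/Sun  1863: Tue/Mon  …(49 more)…  1913: Mon/Sun  1914: Tue/Mon  1915: Wed/Tue  1916: Thu/Thu  1917: Sat/Fri  1918: Sun/Sat  1919: Mon/Sun  1920: Tue/Tue  1921: Thu/Wed  1922: Fri/Thu  1923: Sat/Fri  1924: Sun/Sun  1925: Tue/Mon  1926: Wed/Tue
Both conditions hold in: no year — 0.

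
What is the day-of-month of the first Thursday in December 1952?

December 1, 1952 is a Monday, so the first Thursday is the 4th.
The first Thursday is 4 + 0 = 4.

4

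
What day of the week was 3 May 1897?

Monday

January 1, 1897 is a Friday.
May 3 is day 123 of the year, i.e. 122 days after Jan 1.
122 mod 7 = 3, so advance 3 weekdays from Friday: Monday.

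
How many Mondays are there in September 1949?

4

September 1949 has 30 days and begins on Thursday.
The first Monday is September 5.
Mondays fall on 5, 12, 19, 26 — that's 4.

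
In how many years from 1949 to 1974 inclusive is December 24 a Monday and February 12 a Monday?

3

Check each year's weekday for December 24 and February 12:
  1949: Sat/Sat  1950: Sun/Sun  1951: Mon/Mon ✓  1952: Wed/Tue  1953: Thu/Thu  1954: Fri/Fri  1955: Sat/Sat  1956: Mon/Sun  1957: Tue/Tue  1958: Wed/Wed  1959: Thu/Thu  1960: Sat/Fri  1961: Sun/Sun  1962: Mon/Mon ✓  1963: Tue/Tue  1964: Thu/Wed  1965: Fri/Fri  1966: Sat/Sat  1967: Sun/Sun  1968: Tue/Mon  1969: Wed/Wed  1970: Thu/Thu  1971: Fri/Fri  1972: Sun/Sat  1973: Mon/Mon ✓  1974: Tue/Tue
Both conditions hold in: 1951, 1962, 1973 — 3.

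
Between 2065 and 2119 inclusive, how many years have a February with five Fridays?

2

February has 28 days (29 in leap years); it has five Fridays when Friday falls among the first (month-length − 28) days — i.e. when February 1 is Friday in a leap year (never in a common year).
February 1 by year: 2065:Sun 2066:Mon 2067:Tue 2068:Wed 2069:Fri 2070:Sat 2071:Sun 2072:Mon 2073:Wed 2074:Thu 2075:Fri 2076:Sat 2077:Mon 2078:Tue 2079:Wed …(25 more)… 2105:Sun 2106:Mon 2107:Tue 2108:Wed 2109:Fri 2110:Sat 2111:Sun 2112:Mon 2113:Wed 2114:Thu 2115:Fri 2116:Sat 2117:Mon 2118:Tue 2119:Wed
Years with five Fridays: 2092, 2104 → 2.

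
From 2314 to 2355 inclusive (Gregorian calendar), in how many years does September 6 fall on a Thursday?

Track September 6's weekday year by year (advancing +1, or +2 across a Feb 29):
  2314: Sun  2315: Mon (+1)  2316: Wed (+2)  2317: Thu (+1) ✓  2318: Fri (+1)
  2319: Sat (+1)  2320: Mon (+2)  2321: Tue (+1)  2322: Wed (+1)  2323: Thu (+1) ✓
  2324: Sat (+2)  2325: Sun (+1)  2326: Mon (+1)  2327: Tue (+1)  … (14 more years) …
  2342: Sun (+1)  2343: Mon (+1)  2344: Wed (+2)  2345: Thu (+1) ✓  2346: Fri (+1)
  2347: Sat (+1)  2348: Mon (+2)  2349: Tue (+1)  2350: Wed (+1)  2351: Thu (+1) ✓
  2352: Sat (+2)  2353: Sun (+1)  2354: Mon (+1)  2355: Tue (+1)
Thursday years: 2317, 2323, 2328, 2334, 2345, 2351 — 6 in total.

6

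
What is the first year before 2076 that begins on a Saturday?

Jan 1 advances by 2 weekdays after a leap year and by 1 after a common year.
2076: Jan 1 is Wednesday (leap).
2075: Tuesday
2074: Monday
2073: Sunday
2072: Friday (leap)
2071: Thursday
2070: Wednesday
2069: Tuesday
2068: Sunday (leap)
2067: Saturday
2067 begins on a Saturday

2067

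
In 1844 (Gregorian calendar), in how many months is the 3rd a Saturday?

Check the 3rd of each month of 1844: Jan 3: Wed, Feb 3: Sat, Mar 3: Sun, Apr 3: Wed, May 3: Fri, Jun 3: Mon, Jul 3: Wed, Aug 3: Sat, Sep 3: Tue, Oct 3: Thu, Nov 3: Sun, Dec 3: Tue.
Saturday occurs in February, August — 2 months.

2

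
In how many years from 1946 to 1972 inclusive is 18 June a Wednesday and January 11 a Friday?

1

Check each year's weekday for 18 June and January 11:
  1946: Tue/Fri  1947: Wed/Sat  1948: Fri/Sun  1949: Sat/Tue  1950: Sun/Wed  1951: Mon/Thu  1952: Wed/Fri ✓  1953: Thu/Sun  1954: Fri/Mon  1955: Sat/Tue  1956: Mon/Wed  1957: Tue/Fri  1958: Wed/Sat  1959: Thu/Sun  1960: Sat/Mon  1961: Sun/Wed  1962: Mon/Thu  1963: Tue/Fri  1964: Thu/Sat  1965: Fri/Mon  1966: Sat/Tue  1967: Sun/Wed  1968: Tue/Thu  1969: Wed/Sat  1970: Thu/Sun  1971: Fri/Mon  1972: Sun/Tue
Both conditions hold in: 1952 — 1.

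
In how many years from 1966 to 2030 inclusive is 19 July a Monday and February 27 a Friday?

2

Check each year's weekday for 19 July and February 27:
  1966: Tue/Sun  1967: Wed/Mon  1968: Fri/Tue  1969: Sat/Thu  1970: Sun/Fri  1971: Mon/Sat  1972: Wed/Sun  1973: Thu/Tue  1974: Fri/Wed  1975: Sat/Thu  1976: Mon/Fri ✓  1977: Tue/Sun  1978: Wed/Mon  1979: Thu/Tue  …(37 more)…  2017: Wed/Mon  2018: Thu/Tue  2019: Fri/Wed  2020: Sun/Thu  2021: Mon/Sat  2022: Tue/Sun  2023: Wed/Mon  2024: Fri/Tue  2025: Sat/Thu  2026: Sun/Fri  2027: Mon/Sat  2028: Wed/Sun  2029: Thu/Tue  2030: Fri/Wed
Both conditions hold in: 1976, 2004 — 2.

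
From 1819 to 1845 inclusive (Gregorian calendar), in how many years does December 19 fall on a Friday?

Track December 19's weekday year by year (advancing +1, or +2 across a Feb 29):
  1819: Sun  1820: Tue (+2)  1821: Wed (+1)  1822: Thu (+1)  1823: Fri (+1) ✓
  1824: Sun (+2)  1825: Mon (+1)  1826: Tue (+1)  1827: Wed (+1)  1828: Fri (+2) ✓
  1829: Sat (+1)  1830: Sun (+1)  1831: Mon (+1)  1832: Wed (+2)  1833: Thu (+1)
  1834: Fri (+1) ✓  1835: Sat (+1)  1836: Mon (+2)  1837: Tue (+1)  1838: Wed (+1)
  1839: Thu (+1)  1840: Sat (+2)  1841: Sun (+1)  1842: Mon (+1)  1843: Tue (+1)
  1844: Thu (+2)  1845: Fri (+1) ✓
Friday years: 1823, 1828, 1834, 1845 — 4 in total.

4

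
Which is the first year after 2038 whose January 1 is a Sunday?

Jan 1 advances by 2 weekdays after a leap year and by 1 after a common year.
2038: Jan 1 is Friday.
2039: Saturday
2040: Sunday (leap)
2040 begins on a Sunday

2040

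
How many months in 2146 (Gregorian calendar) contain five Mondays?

4

A month of length L has five Mondays iff its first Monday is on day ≤ L−28 (so day 1–3 in a 31-day month, 1–2 in a 30-day month, day 1 in a leap February).
Checking each month of 2146: Jan starts Sat (31d) ✓; Feb starts Tue (28d); Mar starts Tue (31d); Apr starts Fri (30d); May starts Sun (31d) ✓; Jun starts Wed (30d); Jul starts Fri (31d); Aug starts Mon (31d) ✓; Sep starts Thu (30d); Oct starts Sat (31d) ✓; Nov starts Tue (30d); Dec starts Thu (31d).
Five-Monday months: January, May, August, October → 4.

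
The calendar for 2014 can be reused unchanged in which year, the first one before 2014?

2003

Two years share a calendar iff Jan 1 falls on the same weekday and both are leap or both are common. 2014: Jan 1 is Wednesday, common year.
2013: Jan 1 Tuesday, common
2012: Jan 1 Sunday, leap
2011: Jan 1 Saturday, common
2010: Jan 1 Friday, common
2009: Jan 1 Thursday, common
2008: Jan 1 Tuesday, leap
2007: Jan 1 Monday, common
2006: Jan 1 Sunday, common
2005: Jan 1 Saturday, common
2004: Jan 1 Thursday, leap
2003: Jan 1 Wednesday, common
2003 matches on both conditions.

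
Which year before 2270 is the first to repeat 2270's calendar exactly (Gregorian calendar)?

Two years share a calendar iff Jan 1 falls on the same weekday and both are leap or both are common. 2270: Jan 1 is Saturday, common year.
2269: Jan 1 Friday, common
2268: Jan 1 Wednesday, leap
2267: Jan 1 Tuesday, common
2266: Jan 1 Monday, common
2265: Jan 1 Sunday, common
2264: Jan 1 Friday, leap
2263: Jan 1 Thursday, common
2262: Jan 1 Wednesday, common
2261: Jan 1 Tuesday, common
2260: Jan 1 Sunday, leap
2259: Jan 1 Saturday, common
2259 matches on both conditions.

2259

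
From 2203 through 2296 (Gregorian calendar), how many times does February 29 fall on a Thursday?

3

Leap years in 2203–2296: 24 of them.
Feb 29 weekday advances by 5 (mod 7) from one leap year to the next four years later (or differs when a century non-leap intervenes).
Leap-day weekdays: 2204:Wed 2208:Mon 2212:Sat 2216:Thu✓ 2220:Tue 2224:Sun 2228:Fri 2232:Wed 2236:Mon 2240:Sat 2244:Thu✓ 2248:Tue 2252:Sun 2256:Fri 2260:Wed 2264:Mon 2268:Sat 2272:Thu✓ 2276:Tue 2280:Sun 2284:Fri 2288:Wed 2292:Mon 2296:Sat
Thursday: 2216, 2244, 2272 → 3.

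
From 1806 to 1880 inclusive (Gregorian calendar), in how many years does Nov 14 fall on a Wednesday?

Track Nov 14's weekday year by year (advancing +1, or +2 across a Feb 29):
  1806: Fri  1807: Sat (+1)  1808: Mon (+2)  1809: Tue (+1)  1810: Wed (+1) ✓
  1811: Thu (+1)  1812: Sat (+2)  1813: Sun (+1)  1814: Mon (+1)  1815: Tue (+1)
  1816: Thu (+2)  1817: Fri (+1)  1818: Sat (+1)  1819: Sun (+1)  … (47 more years) …
  1867: Thu (+1)  1868: Sat (+2)  1869: Sun (+1)  1870: Mon (+1)  1871: Tue (+1)
  1872: Thu (+2)  1873: Fri (+1)  1874: Sat (+1)  1875: Sun (+1)  1876: Tue (+2)
  1877: Wed (+1) ✓  1878: Thu (+1)  1879: Fri (+1)  1880: Sun (+2)
Wednesday years: 1810, 1821, 1827, 1832, 1838, 1849, 1855, 1860, 1866, 1877 — 10 in total.

10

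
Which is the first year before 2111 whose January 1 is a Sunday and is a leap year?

2108

Jan 1 advances by 2 weekdays after a leap year and by 1 after a common year.
2111: Jan 1 is Thursday.
2110: Wednesday
2109: Tuesday
2108: Sunday (leap)
2108 begins on a Sunday and is a leap year.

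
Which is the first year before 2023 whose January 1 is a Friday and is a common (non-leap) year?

Jan 1 advances by 2 weekdays after a leap year and by 1 after a common year.
2023: Jan 1 is Sunday.
2022: Saturday
2021: Friday
2021 begins on a Friday and is a common year.

2021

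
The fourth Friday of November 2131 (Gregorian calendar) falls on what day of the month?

November 1, 2131 is a Thursday, so the first Friday is the 2nd.
The fourth Friday is 2 + 21 = 23.

23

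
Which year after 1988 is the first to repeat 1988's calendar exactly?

Two years share a calendar iff Jan 1 falls on the same weekday and both are leap or both are common. 1988: Jan 1 is Friday, leap year.
1989: Jan 1 Sunday, common
1990: Jan 1 Monday, common
1991: Jan 1 Tuesday, common
1992: Jan 1 Wednesday, leap
1993: Jan 1 Friday, common
1994: Jan 1 Saturday, common
1995: Jan 1 Sunday, common
1996: Jan 1 Monday, leap
1997: Jan 1 Wednesday, common
1998: Jan 1 Thursday, common
1999: Jan 1 Friday, common
2000: Jan 1 Saturday, leap
2001: Jan 1 Monday, common
2002: Jan 1 Tuesday, common
2003: Jan 1 Wednesday, common
2004: Jan 1 Thursday, leap
2005: Jan 1 Saturday, common
2006: Jan 1 Sunday, common
2007: Jan 1 Monday, common
2008: Jan 1 Tuesday, leap
2009: Jan 1 Thursday, common
2010: Jan 1 Friday, common
2011: Jan 1 Saturday, common
2012: Jan 1 Sunday, leap
2013: Jan 1 Tuesday, common
2014: Jan 1 Wednesday, common
2015: Jan 1 Thursday, common
2016: Jan 1 Friday, leap
2016 matches on both conditions.

2016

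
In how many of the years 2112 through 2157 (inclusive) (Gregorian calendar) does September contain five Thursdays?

14

September has 30 days; it has five Thursdays when Thursday falls among the first (month-length − 28) days — i.e. when September 1 is one of Thursday/Wednesday.
September 1 by year: 2112:Thu✓ 2113:Fri 2114:Sat 2115:Sun 2116:Tue 2117:Wed✓ 2118:Thu✓ 2119:Fri 2120:Sun 2121:Mon 2122:Tue 2123:Wed✓ 2124:Fri 2125:Sat 2126:Sun …(16 more)… 2143:Sun 2144:Tue 2145:Wed✓ 2146:Thu✓ 2147:Fri 2148:Sun 2149:Mon 2150:Tue 2151:Wed✓ 2152:Fri 2153:Sat 2154:Sun 2155:Mon 2156:Wed✓ 2157:Thu✓
Years with five Thursdays: 2112, 2117, 2118, 2123, 2128, 2129, 2134, 2135, 2140, 2145, 2146, 2151, 2156, 2157 → 14.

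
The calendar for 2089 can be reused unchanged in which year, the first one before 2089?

Two years share a calendar iff Jan 1 falls on the same weekday and both are leap or both are common. 2089: Jan 1 is Saturday, common year.
2088: Jan 1 Thursday, leap
2087: Jan 1 Wednesday, common
2086: Jan 1 Tuesday, common
2085: Jan 1 Monday, common
2084: Jan 1 Saturday, leap
2083: Jan 1 Friday, common
2082: Jan 1 Thursday, common
2081: Jan 1 Wednesday, common
2080: Jan 1 Monday, leap
2079: Jan 1 Sunday, common
2078: Jan 1 Saturday, common
2078 matches on both conditions.

2078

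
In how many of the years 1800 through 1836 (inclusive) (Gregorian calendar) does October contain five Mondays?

October has 31 days; it has five Mondays when Monday falls among the first (month-length − 28) days — i.e. when October 1 is one of Monday/Sunday/Saturday.
October 1 by year: 1800:Wed 1801:Thu 1802:Fri 1803:Sat✓ 1804:Mon✓ 1805:Tue 1806:Wed 1807:Thu 1808:Sat✓ 1809:Sun✓ 1810:Mon✓ 1811:Tue 1812:Thu 1813:Fri 1814:Sat✓ …(7 more)… 1822:Tue 1823:Wed 1824:Fri 1825:Sat✓ 1826:Sun✓ 1827:Mon✓ 1828:Wed 1829:Thu 1830:Fri 1831:Sat✓ 1832:Mon✓ 1833:Tue 1834:Wed 1835:Thu 1836:Sat✓
Years with five Mondays: 1803, 1804, 1808, 1809, 1810, 1814, 1815, 1820, 1821, 1825, 1826, 1827, 1831, 1832, 1836 → 15.

15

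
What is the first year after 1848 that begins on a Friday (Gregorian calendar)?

1858

Jan 1 advances by 2 weekdays after a leap year and by 1 after a common year.
1848: Jan 1 is Saturday (leap).
1849: Monday
1850: Tuesday
1851: Wednesday
1852: Thursday (leap)
1853: Saturday
1854: Sunday
1855: Monday
1856: Tuesday (leap)
1857: Thursday
1858: Friday
1858 begins on a Friday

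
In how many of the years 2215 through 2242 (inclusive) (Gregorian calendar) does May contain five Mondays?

12

May has 31 days; it has five Mondays when Monday falls among the first (month-length − 28) days — i.e. when May 1 is one of Monday/Sunday/Saturday.
May 1 by year: 2215:Mon✓ 2216:Wed 2217:Thu 2218:Fri 2219:Sat✓ 2220:Mon✓ 2221:Tue 2222:Wed 2223:Thu 2224:Sat✓ 2225:Sun✓ 2226:Mon✓ 2227:Tue 2228:Thu 2229:Fri 2230:Sat✓ 2231:Sun✓ 2232:Tue 2233:Wed 2234:Thu 2235:Fri 2236:Sun✓ 2237:Mon✓ 2238:Tue 2239:Wed 2240:Fri 2241:Sat✓ 2242:Sun✓
Years with five Mondays: 2215, 2219, 2220, 2224, 2225, 2226, 2230, 2231, 2236, 2237, 2241, 2242 → 12.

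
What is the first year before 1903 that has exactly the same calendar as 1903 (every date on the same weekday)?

Two years share a calendar iff Jan 1 falls on the same weekday and both are leap or both are common. 1903: Jan 1 is Thursday, common year.
1902: Jan 1 Wednesday, common
1901: Jan 1 Tuesday, common
1900: Jan 1 Monday, common
1899: Jan 1 Sunday, common
1898: Jan 1 Saturday, common
1897: Jan 1 Friday, common
1896: Jan 1 Wednesday, leap
1895: Jan 1 Tuesday, common
1894: Jan 1 Monday, common
1893: Jan 1 Sunday, common
1892: Jan 1 Friday, leap
1891: Jan 1 Thursday, common
1891 matches on both conditions.

1891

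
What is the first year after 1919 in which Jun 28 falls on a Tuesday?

From one year to the next, a fixed date's weekday advances by 1, or by 2 when a Feb 29 lies between the two dates.
1919: June 28 is Saturday.
1920: Monday (+2)
1921: Tuesday (+1)
Jun 28 falls on a Tuesday in 1921.

1921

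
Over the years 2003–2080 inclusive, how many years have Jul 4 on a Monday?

Track Jul 4's weekday year by year (advancing +1, or +2 across a Feb 29):
  2003: Fri  2004: Sun (+2)  2005: Mon (+1) ✓  2006: Tue (+1)  2007: Wed (+1)
  2008: Fri (+2)  2009: Sat (+1)  2010: Sun (+1)  2011: Mon (+1) ✓  2012: Wed (+2)
  2013: Thu (+1)  2014: Fri (+1)  2015: Sat (+1)  2016: Mon (+2) ✓  … (50 more years) …
  2067: Mon (+1) ✓  2068: Wed (+2)  2069: Thu (+1)  2070: Fri (+1)  2071: Sat (+1)
  2072: Mon (+2) ✓  2073: Tue (+1)  2074: Wed (+1)  2075: Thu (+1)  2076: Sat (+2)
  2077: Sun (+1)  2078: Mon (+1) ✓  2079: Tue (+1)  2080: Thu (+2)
Monday years: 2005, 2011, 2016, 2022, 2033, 2039, 2044, 2050, 2061, 2067, 2072, 2078 — 12 in total.

12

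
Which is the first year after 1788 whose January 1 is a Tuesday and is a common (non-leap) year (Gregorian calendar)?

1793

Jan 1 advances by 2 weekdays after a leap year and by 1 after a common year.
1788: Jan 1 is Tuesday (leap).
1789: Thursday
1790: Friday
1791: Saturday
1792: Sunday (leap)
1793: Tuesday
1793 begins on a Tuesday and is a common year.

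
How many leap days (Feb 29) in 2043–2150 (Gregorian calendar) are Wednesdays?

Leap years in 2043–2150: 26 of them.
Feb 29 weekday advances by 5 (mod 7) from one leap year to the next four years later (or differs when a century non-leap intervenes).
Leap-day weekdays: 2044:Mon 2048:Sat 2052:Thu 2056:Tue 2060:Sun 2064:Fri 2068:Wed✓ 2072:Mon 2076:Sat 2080:Thu 2084:Tue 2088:Sun 2092:Fri 2096:Wed✓ 2104:Fri 2108:Wed✓ 2112:Mon 2116:Sat 2120:Thu 2124:Tue 2128:Sun 2132:Fri 2136:Wed✓ 2140:Mon 2144:Sat 2148:Thu
Wednesday: 2068, 2096, 2108, 2136 → 4.

4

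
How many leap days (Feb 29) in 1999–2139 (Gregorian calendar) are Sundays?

5

Leap years in 1999–2139: 34 of them.
Feb 29 weekday advances by 5 (mod 7) from one leap year to the next four years later (or differs when a century non-leap intervenes).
Leap-day weekdays: 2000:Tue 2004:Sun✓ 2008:Fri 2012:Wed 2016:Mon 2020:Sat 2024:Thu 2028:Tue 2032:Sun✓ 2036:Fri 2040:Wed 2044:Mon 2048:Sat …(8 more)… 2084:Tue 2088:Sun✓ 2092:Fri 2096:Wed 2104:Fri 2108:Wed 2112:Mon 2116:Sat 2120:Thu 2124:Tue 2128:Sun✓ 2132:Fri 2136:Wed
Sunday: 2004, 2032, 2060, 2088, 2128 → 5.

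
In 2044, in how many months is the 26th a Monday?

2

Check the 26th of each month of 2044: Jan 26: Tue, Feb 26: Fri, Mar 26: Sat, Apr 26: Tue, May 26: Thu, Jun 26: Sun, Jul 26: Tue, Aug 26: Fri, Sep 26: Mon, Oct 26: Wed, Nov 26: Sat, Dec 26: Mon.
Monday occurs in September, December — 2 months.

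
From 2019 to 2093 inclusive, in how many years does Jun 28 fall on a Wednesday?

11

Track Jun 28's weekday year by year (advancing +1, or +2 across a Feb 29):
  2019: Fri  2020: Sun (+2)  2021: Mon (+1)  2022: Tue (+1)  2023: Wed (+1) ✓
  2024: Fri (+2)  2025: Sat (+1)  2026: Sun (+1)  2027: Mon (+1)  2028: Wed (+2) ✓
  2029: Thu (+1)  2030: Fri (+1)  2031: Sat (+1)  2032: Mon (+2)  … (47 more years) …
  2080: Fri (+2)  2081: Sat (+1)  2082: Sun (+1)  2083: Mon (+1)  2084: Wed (+2) ✓
  2085: Thu (+1)  2086: Fri (+1)  2087: Sat (+1)  2088: Mon (+2)  2089: Tue (+1)
  2090: Wed (+1) ✓  2091: Thu (+1)  2092: Sat (+2)  2093: Sun (+1)
Wednesday years: 2023, 2028, 2034, 2045, 2051, 2056, 2062, 2073, 2079, 2084, 2090 — 11 in total.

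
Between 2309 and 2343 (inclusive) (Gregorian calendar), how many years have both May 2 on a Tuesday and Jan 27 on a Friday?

Check each year's weekday for May 2 and Jan 27:
  2309: Sun/Wed  2310: Mon/Thu  2311: Tue/Fri ✓  2312: Thu/Sat  2313: Fri/Mon  2314: Sat/Tue  2315: Sun/Wed  2316: Tue/Thu  2317: Wed/Sat  2318: Thu/Sun  2319: Fri/Mon  2320: Sun/Tue  2321: Mon/Thu  2322: Tue/Fri ✓  …(7 more)…  2330: Fri/Mon  2331: Sat/Tue  2332: Mon/Wed  2333: Tue/Fri ✓  2334: Wed/Sat  2335: Thu/Sun  2336: Sat/Mon  2337: Sun/Wed  2338: Mon/Thu  2339: Tue/Fri ✓  2340: Thu/Sat  2341: Fri/Mon  2342: Sat/Tue  2343: Sun/Wed
Both conditions hold in: 2311, 2322, 2333, 2339 — 4.

4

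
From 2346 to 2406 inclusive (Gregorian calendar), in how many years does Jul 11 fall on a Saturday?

8

Track Jul 11's weekday year by year (advancing +1, or +2 across a Feb 29):
  2346: Thu  2347: Fri (+1)  2348: Sun (+2)  2349: Mon (+1)  2350: Tue (+1)
  2351: Wed (+1)  2352: Fri (+2)  2353: Sat (+1) ✓  2354: Sun (+1)  2355: Mon (+1)
  2356: Wed (+2)  2357: Thu (+1)  2358: Fri (+1)  2359: Sat (+1) ✓  … (33 more years) …
  2393: Sun (+1)  2394: Mon (+1)  2395: Tue (+1)  2396: Thu (+2)  2397: Fri (+1)
  2398: Sat (+1) ✓  2399: Sun (+1)  2400: Tue (+2)  2401: Wed (+1)  2402: Thu (+1)
  2403: Fri (+1)  2404: Sun (+2)  2405: Mon (+1)  2406: Tue (+1)
Saturday years: 2353, 2359, 2364, 2370, 2381, 2387, 2392, 2398 — 8 in total.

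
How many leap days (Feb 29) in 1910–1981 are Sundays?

Leap years in 1910–1981: 18 of them.
Feb 29 weekday advances by 5 (mod 7) from one leap year to the next four years later (or differs when a century non-leap intervenes).
Leap-day weekdays: 1912:Thu 1916:Tue 1920:Sun✓ 1924:Fri 1928:Wed 1932:Mon 1936:Sat 1940:Thu 1944:Tue 1948:Sun✓ 1952:Fri 1956:Wed 1960:Mon 1964:Sat 1968:Thu 1972:Tue 1976:Sun✓ 1980:Fri
Sunday: 1920, 1948, 1976 → 3.

3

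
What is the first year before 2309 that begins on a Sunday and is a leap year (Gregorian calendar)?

Jan 1 advances by 2 weekdays after a leap year and by 1 after a common year.
2309: Jan 1 is Friday.
2308: Wednesday (leap)
2307: Tuesday
2306: Monday
2305: Sunday
2304: Friday (leap)
2303: Thursday
2302: Wednesday
2301: Tuesday
2300: Monday
2299: Sunday
2298: Saturday
2297: Friday
2296: Wednesday (leap)
2295: Tuesday
2294: Monday
2293: Sunday
2292: Friday (leap)
2291: Thursday
2290: Wednesday
2289: Tuesday
2288: Sunday (leap)
2288 begins on a Sunday and is a leap year.

2288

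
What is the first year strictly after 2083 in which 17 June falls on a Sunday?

From one year to the next, a fixed date's weekday advances by 1, or by 2 when a Feb 29 lies between the two dates.
2083: June 17 is Thursday.
2084: Saturday (+2)
2085: Sunday (+1)
17 June falls on a Sunday in 2085.

2085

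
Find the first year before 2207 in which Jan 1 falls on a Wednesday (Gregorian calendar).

2206

Jan 1 advances by 2 weekdays after a leap year and by 1 after a common year.
2207: Jan 1 is Thursday.
2206: Wednesday
2206 begins on a Wednesday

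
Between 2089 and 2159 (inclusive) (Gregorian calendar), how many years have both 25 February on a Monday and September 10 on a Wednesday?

Check each year's weekday for 25 February and September 10:
  2089: Fri/Sat  2090: Sat/Sun  2091: Sun/Mon  2092: Mon/Wed ✓  2093: Wed/Thu  2094: Thu/Fri  2095: Fri/Sat  2096: Sat/Mon  2097: Mon/Tue  2098: Tue/Wed  2099: Wed/Thu  2100: Thu/Fri  2101: Fri/Sat  2102: Sat/Sun  …(43 more)…  2146: Fri/Sat  2147: Sat/Sun  2148: Sun/Tue  2149: Tue/Wed  2150: Wed/Thu  2151: Thu/Fri  2152: Fri/Sun  2153: Sun/Mon  2154: Mon/Tue  2155: Tue/Wed  2156: Wed/Fri  2157: Fri/Sat  2158: Sat/Sun  2159: Sun/Mon
Both conditions hold in: 2092, 2104, 2132 — 3.

3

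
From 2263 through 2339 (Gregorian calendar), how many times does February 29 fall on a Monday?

Leap years in 2263–2339: 18 of them.
Feb 29 weekday advances by 5 (mod 7) from one leap year to the next four years later (or differs when a century non-leap intervenes).
Leap-day weekdays: 2264:Mon✓ 2268:Sat 2272:Thu 2276:Tue 2280:Sun 2284:Fri 2288:Wed 2292:Mon✓ 2296:Sat 2304:Mon✓ 2308:Sat 2312:Thu 2316:Tue 2320:Sun 2324:Fri 2328:Wed 2332:Mon✓ 2336:Sat
Monday: 2264, 2292, 2304, 2332 → 4.

4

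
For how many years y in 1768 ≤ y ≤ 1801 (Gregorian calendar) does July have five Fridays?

14

July has 31 days; it has five Fridays when Friday falls among the first (month-length − 28) days — i.e. when July 1 is one of Friday/Thursday/Wednesday.
July 1 by year: 1768:Fri✓ 1769:Sat 1770:Sun 1771:Mon 1772:Wed✓ 1773:Thu✓ 1774:Fri✓ 1775:Sat 1776:Mon 1777:Tue 1778:Wed✓ 1779:Thu✓ 1780:Sat 1781:Sun 1782:Mon …(4 more)… 1787:Sun 1788:Tue 1789:Wed✓ 1790:Thu✓ 1791:Fri✓ 1792:Sun 1793:Mon 1794:Tue 1795:Wed✓ 1796:Fri✓ 1797:Sat 1798:Sun 1799:Mon 1800:Tue 1801:Wed✓
Years with five Fridays: 1768, 1772, 1773, 1774, 1778, 1779, 1784, 1785, 1789, 1790, 1791, 1795, 1796, 1801 → 14.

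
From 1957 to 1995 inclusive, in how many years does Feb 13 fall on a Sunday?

5

Track Feb 13's weekday year by year (advancing +1, or +2 across a Feb 29):
  1957: Wed  1958: Thu (+1)  1959: Fri (+1)  1960: Sat (+1)  1961: Mon (+2)
  1962: Tue (+1)  1963: Wed (+1)  1964: Thu (+1)  1965: Sat (+2)  1966: Sun (+1) ✓
  1967: Mon (+1)  1968: Tue (+1)  1969: Thu (+2)  1970: Fri (+1)  … (11 more years) …
  1982: Sat (+1)  1983: Sun (+1) ✓  1984: Mon (+1)  1985: Wed (+2)  1986: Thu (+1)
  1987: Fri (+1)  1988: Sat (+1)  1989: Mon (+2)  1990: Tue (+1)  1991: Wed (+1)
  1992: Thu (+1)  1993: Sat (+2)  1994: Sun (+1) ✓  1995: Mon (+1)
Sunday years: 1966, 1972, 1977, 1983, 1994 — 5 in total.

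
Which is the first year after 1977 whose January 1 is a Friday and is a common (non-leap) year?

Jan 1 advances by 2 weekdays after a leap year and by 1 after a common year.
1977: Jan 1 is Saturday.
1978: Sunday
1979: Monday
1980: Tuesday (leap)
1981: Thursday
1982: Friday
1982 begins on a Friday and is a common year.

1982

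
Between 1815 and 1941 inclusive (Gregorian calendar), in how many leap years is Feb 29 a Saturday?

5

Leap years in 1815–1941: 31 of them.
Feb 29 weekday advances by 5 (mod 7) from one leap year to the next four years later (or differs when a century non-leap intervenes).
Leap-day weekdays: 1816:Thu 1820:Tue 1824:Sun 1828:Fri 1832:Wed 1836:Mon 1840:Sat✓ 1844:Thu 1848:Tue 1852:Sun 1856:Fri 1860:Wed 1864:Mon …(5 more)… 1888:Wed 1892:Mon 1896:Sat✓ 1904:Mon 1908:Sat✓ 1912:Thu 1916:Tue 1920:Sun 1924:Fri 1928:Wed 1932:Mon 1936:Sat✓ 1940:Thu
Saturday: 1840, 1868, 1896, 1908, 1936 → 5.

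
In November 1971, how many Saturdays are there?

4

November 1971 has 30 days and begins on Monday.
The first Saturday is November 6.
Saturdays fall on 6, 13, 20, 27 — that's 4.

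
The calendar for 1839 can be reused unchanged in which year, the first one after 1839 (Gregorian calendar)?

Two years share a calendar iff Jan 1 falls on the same weekday and both are leap or both are common. 1839: Jan 1 is Tuesday, common year.
1840: Jan 1 Wednesday, leap
1841: Jan 1 Friday, common
1842: Jan 1 Saturday, common
1843: Jan 1 Sunday, common
1844: Jan 1 Monday, leap
1845: Jan 1 Wednesday, common
1846: Jan 1 Thursday, common
1847: Jan 1 Friday, common
1848: Jan 1 Saturday, leap
1849: Jan 1 Monday, common
1850: Jan 1 Tuesday, common
1850 matches on both conditions.

1850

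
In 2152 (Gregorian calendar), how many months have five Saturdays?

A month of length L has five Saturdays iff its first Saturday is on day ≤ L−28 (so day 1–3 in a 31-day month, 1–2 in a 30-day month, day 1 in a leap February).
Checking each month of 2152: Jan starts Sat (31d) ✓; Feb starts Tue (29d); Mar starts Wed (31d); Apr starts Sat (30d) ✓; May starts Mon (31d); Jun starts Thu (30d); Jul starts Sat (31d) ✓; Aug starts Tue (31d); Sep starts Fri (30d) ✓; Oct starts Sun (31d); Nov starts Wed (30d); Dec starts Fri (31d) ✓.
Five-Saturday months: January, April, July, September, December → 5.

5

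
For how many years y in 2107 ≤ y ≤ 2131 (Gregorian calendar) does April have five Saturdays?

8

April has 30 days; it has five Saturdays when Saturday falls among the first (month-length − 28) days — i.e. when April 1 is one of Saturday/Friday.
April 1 by year: 2107:Fri✓ 2108:Sun 2109:Mon 2110:Tue 2111:Wed 2112:Fri✓ 2113:Sat✓ 2114:Sun 2115:Mon 2116:Wed 2117:Thu 2118:Fri✓ 2119:Sat✓ 2120:Mon 2121:Tue 2122:Wed 2123:Thu 2124:Sat✓ 2125:Sun 2126:Mon 2127:Tue 2128:Thu 2129:Fri✓ 2130:Sat✓ 2131:Sun
Years with five Saturdays: 2107, 2112, 2113, 2118, 2119, 2124, 2129, 2130 → 8.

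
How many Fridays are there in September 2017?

5

September 2017 has 30 days and begins on Friday.
The first Friday is September 1.
Fridays fall on 1, 8, 15, 22, 29 — that's 5.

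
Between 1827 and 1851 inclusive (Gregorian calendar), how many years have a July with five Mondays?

July has 31 days; it has five Mondays when Monday falls among the first (month-length − 28) days — i.e. when July 1 is one of Monday/Sunday/Saturday.
July 1 by year: 1827:Sun✓ 1828:Tue 1829:Wed 1830:Thu 1831:Fri 1832:Sun✓ 1833:Mon✓ 1834:Tue 1835:Wed 1836:Fri 1837:Sat✓ 1838:Sun✓ 1839:Mon✓ 1840:Wed 1841:Thu 1842:Fri 1843:Sat✓ 1844:Mon✓ 1845:Tue 1846:Wed 1847:Thu 1848:Sat✓ 1849:Sun✓ 1850:Mon✓ 1851:Tue
Years with five Mondays: 1827, 1832, 1833, 1837, 1838, 1839, 1843, 1844, 1848, 1849, 1850 → 11.

11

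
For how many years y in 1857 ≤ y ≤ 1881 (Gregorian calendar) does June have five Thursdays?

June has 30 days; it has five Thursdays when Thursday falls among the first (month-length − 28) days — i.e. when June 1 is one of Thursday/Wednesday.
June 1 by year: 1857:Mon 1858:Tue 1859:Wed✓ 1860:Fri 1861:Sat 1862:Sun 1863:Mon 1864:Wed✓ 1865:Thu✓ 1866:Fri 1867:Sat 1868:Mon 1869:Tue 1870:Wed✓ 1871:Thu✓ 1872:Sat 1873:Sun 1874:Mon 1875:Tue 1876:Thu✓ 1877:Fri 1878:Sat 1879:Sun 1880:Tue 1881:Wed✓
Years with five Thursdays: 1859, 1864, 1865, 1870, 1871, 1876, 1881 → 7.

7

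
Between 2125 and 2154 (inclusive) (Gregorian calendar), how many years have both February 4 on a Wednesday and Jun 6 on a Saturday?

Check each year's weekday for February 4 and Jun 6:
  2125: Sun/Wed  2126: Mon/Thu  2127: Tue/Fri  2128: Wed/Sun  2129: Fri/Mon  2130: Sat/Tue  2131: Sun/Wed  2132: Mon/Fri  2133: Wed/Sat ✓  2134: Thu/Sun  2135: Fri/Mon  2136: Sat/Wed  2137: Mon/Thu  2138: Tue/Fri  2139: Wed/Sat ✓  2140: Thu/Mon  2141: Sat/Tue  2142: Sun/Wed  2143: Mon/Thu  2144: Tue/Sat  2145: Thu/Sun  2146: Fri/Mon  2147: Sat/Tue  2148: Sun/Thu  2149: Tue/Fri  2150: Wed/Sat ✓  2151: Thu/Sun  2152: Fri/Tue  2153: Sun/Wed  2154: Mon/Thu
Both conditions hold in: 2133, 2139, 2150 — 3.

3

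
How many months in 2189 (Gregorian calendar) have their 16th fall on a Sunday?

1

Check the 16th of each month of 2189: Jan 16: Fri, Feb 16: Mon, Mar 16: Mon, Apr 16: Thu, May 16: Sat, Jun 16: Tue, Jul 16: Thu, Aug 16: Sun, Sep 16: Wed, Oct 16: Fri, Nov 16: Mon, Dec 16: Wed.
Sunday occurs in August — 1 month.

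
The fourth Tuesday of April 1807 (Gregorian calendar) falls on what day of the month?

April 1, 1807 is a Wednesday, so the first Tuesday is the 7th.
The fourth Tuesday is 7 + 21 = 28.

28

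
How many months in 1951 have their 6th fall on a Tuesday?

Check the 6th of each month of 1951: Jan 6: Sat, Feb 6: Tue, Mar 6: Tue, Apr 6: Fri, May 6: Sun, Jun 6: Wed, Jul 6: Fri, Aug 6: Mon, Sep 6: Thu, Oct 6: Sat, Nov 6: Tue, Dec 6: Thu.
Tuesday occurs in February, March, November — 3 months.

3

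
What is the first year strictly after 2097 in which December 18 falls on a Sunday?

2101

From one year to the next, a fixed date's weekday advances by 1, or by 2 when a Feb 29 lies between the two dates.
2097: December 18 is Wednesday.
2098: Thursday (+1)
2099: Friday (+1)
2100: Saturday (+1)
2101: Sunday (+1)
December 18 falls on a Sunday in 2101.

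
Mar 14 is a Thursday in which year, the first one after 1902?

From one year to the next, a fixed date's weekday advances by 1, or by 2 when a Feb 29 lies between the two dates.
1902: March 14 is Friday.
1903: Saturday (+1)
1904: Monday (+2)
1905: Tuesday (+1)
1906: Wednesday (+1)
1907: Thursday (+1)
Mar 14 falls on a Thursday in 1907.

1907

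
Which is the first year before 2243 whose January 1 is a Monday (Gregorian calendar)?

Jan 1 advances by 2 weekdays after a leap year and by 1 after a common year.
2243: Jan 1 is Sunday.
2242: Saturday
2241: Friday
2240: Wednesday (leap)
2239: Tuesday
2238: Monday
2238 begins on a Monday

2238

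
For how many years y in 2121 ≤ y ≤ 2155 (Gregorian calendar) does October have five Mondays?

14

October has 31 days; it has five Mondays when Monday falls among the first (month-length − 28) days — i.e. when October 1 is one of Monday/Sunday/Saturday.
October 1 by year: 2121:Wed 2122:Thu 2123:Fri 2124:Sun✓ 2125:Mon✓ 2126:Tue 2127:Wed 2128:Fri 2129:Sat✓ 2130:Sun✓ 2131:Mon✓ 2132:Wed 2133:Thu 2134:Fri 2135:Sat✓ …(5 more)… 2141:Sun✓ 2142:Mon✓ 2143:Tue 2144:Thu 2145:Fri 2146:Sat✓ 2147:Sun✓ 2148:Tue 2149:Wed 2150:Thu 2151:Fri 2152:Sun✓ 2153:Mon✓ 2154:Tue 2155:Wed
Years with five Mondays: 2124, 2125, 2129, 2130, 2131, 2135, 2136, 2140, 2141, 2142, 2146, 2147, 2152, 2153 → 14.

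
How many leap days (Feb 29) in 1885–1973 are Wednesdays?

Leap years in 1885–1973: 21 of them.
Feb 29 weekday advances by 5 (mod 7) from one leap year to the next four years later (or differs when a century non-leap intervenes).
Leap-day weekdays: 1888:Wed✓ 1892:Mon 1896:Sat 1904:Mon 1908:Sat 1912:Thu 1916:Tue 1920:Sun 1924:Fri 1928:Wed✓ 1932:Mon 1936:Sat 1940:Thu 1944:Tue 1948:Sun 1952:Fri 1956:Wed✓ 1960:Mon 1964:Sat 1968:Thu 1972:Tue
Wednesday: 1888, 1928, 1956 → 3.

3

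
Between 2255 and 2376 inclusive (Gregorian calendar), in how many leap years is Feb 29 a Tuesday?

Leap years in 2255–2376: 30 of them.
Feb 29 weekday advances by 5 (mod 7) from one leap year to the next four years later (or differs when a century non-leap intervenes).
Leap-day weekdays: 2256:Fri 2260:Wed 2264:Mon 2268:Sat 2272:Thu 2276:Tue✓ 2280:Sun 2284:Fri 2288:Wed 2292:Mon 2296:Sat 2304:Mon 2308:Sat …(4 more)… 2328:Wed 2332:Mon 2336:Sat 2340:Thu 2344:Tue✓ 2348:Sun 2352:Fri 2356:Wed 2360:Mon 2364:Sat 2368:Thu 2372:Tue✓ 2376:Sun
Tuesday: 2276, 2316, 2344, 2372 → 4.

4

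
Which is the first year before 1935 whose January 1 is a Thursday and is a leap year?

1920

Jan 1 advances by 2 weekdays after a leap year and by 1 after a common year.
1935: Jan 1 is Tuesday.
1934: Monday
1933: Sunday
1932: Friday (leap)
1931: Thursday
1930: Wednesday
1929: Tuesday
1928: Sunday (leap)
1927: Saturday
1926: Friday
1925: Thursday
1924: Tuesday (leap)
1923: Monday
1922: Sunday
1921: Saturday
1920: Thursday (leap)
1920 begins on a Thursday and is a leap year.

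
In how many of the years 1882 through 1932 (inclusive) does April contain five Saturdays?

April has 30 days; it has five Saturdays when Saturday falls among the first (month-length − 28) days — i.e. when April 1 is one of Saturday/Friday.
April 1 by year: 1882:Sat✓ 1883:Sun 1884:Tue 1885:Wed 1886:Thu 1887:Fri✓ 1888:Sun 1889:Mon 1890:Tue 1891:Wed 1892:Fri✓ 1893:Sat✓ 1894:Sun 1895:Mon 1896:Wed …(21 more)… 1918:Mon 1919:Tue 1920:Thu 1921:Fri✓ 1922:Sat✓ 1923:Sun 1924:Tue 1925:Wed 1926:Thu 1927:Fri✓ 1928:Sun 1929:Mon 1930:Tue 1931:Wed 1932:Fri✓
Years with five Saturdays: 1882, 1887, 1892, 1893, 1898, 1899, 1904, 1905, 1910, 1911, 1916, 1921, 1922, 1927, 1932 → 15.

15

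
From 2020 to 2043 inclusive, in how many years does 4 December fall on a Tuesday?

3

Track 4 December's weekday year by year (advancing +1, or +2 across a Feb 29):
  2020: Fri  2021: Sat (+1)  2022: Sun (+1)  2023: Mon (+1)  2024: Wed (+2)
  2025: Thu (+1)  2026: Fri (+1)  2027: Sat (+1)  2028: Mon (+2)  2029: Tue (+1) ✓
  2030: Wed (+1)  2031: Thu (+1)  2032: Sat (+2)  2033: Sun (+1)  2034: Mon (+1)
  2035: Tue (+1) ✓  2036: Thu (+2)  2037: Fri (+1)  2038: Sat (+1)  2039: Sun (+1)
  2040: Tue (+2) ✓  2041: Wed (+1)  2042: Thu (+1)  2043: Fri (+1)
Tuesday years: 2029, 2035, 2040 — 3 in total.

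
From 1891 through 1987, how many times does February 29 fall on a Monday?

Leap years in 1891–1987: 23 of them.
Feb 29 weekday advances by 5 (mod 7) from one leap year to the next four years later (or differs when a century non-leap intervenes).
Leap-day weekdays: 1892:Mon✓ 1896:Sat 1904:Mon✓ 1908:Sat 1912:Thu 1916:Tue 1920:Sun 1924:Fri 1928:Wed 1932:Mon✓ 1936:Sat 1940:Thu 1944:Tue 1948:Sun 1952:Fri 1956:Wed 1960:Mon✓ 1964:Sat 1968:Thu 1972:Tue 1976:Sun 1980:Fri 1984:Wed
Monday: 1892, 1904, 1932, 1960 → 4.

4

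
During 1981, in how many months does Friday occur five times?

4

A month of length L has five Fridays iff its first Friday is on day ≤ L−28 (so day 1–3 in a 31-day month, 1–2 in a 30-day month, day 1 in a leap February).
Checking each month of 1981: Jan starts Thu (31d) ✓; Feb starts Sun (28d); Mar starts Sun (31d); Apr starts Wed (30d); May starts Fri (31d) ✓; Jun starts Mon (30d); Jul starts Wed (31d) ✓; Aug starts Sat (31d); Sep starts Tue (30d); Oct starts Thu (31d) ✓; Nov starts Sun (30d); Dec starts Tue (31d).
Five-Friday months: January, May, July, October → 4.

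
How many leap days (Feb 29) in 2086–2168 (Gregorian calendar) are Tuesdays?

Leap years in 2086–2168: 20 of them.
Feb 29 weekday advances by 5 (mod 7) from one leap year to the next four years later (or differs when a century non-leap intervenes).
Leap-day weekdays: 2088:Sun 2092:Fri 2096:Wed 2104:Fri 2108:Wed 2112:Mon 2116:Sat 2120:Thu 2124:Tue✓ 2128:Sun 2132:Fri 2136:Wed 2140:Mon 2144:Sat 2148:Thu 2152:Tue✓ 2156:Sun 2160:Fri 2164:Wed 2168:Mon
Tuesday: 2124, 2152 → 2.

2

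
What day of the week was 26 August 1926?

January 1, 1926 is a Friday.
August 26 is day 238 of the year, i.e. 237 days after Jan 1.
237 mod 7 = 6, so advance 6 weekdays from Friday: Thursday.

Thursday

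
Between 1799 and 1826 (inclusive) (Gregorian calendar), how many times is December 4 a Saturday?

Track December 4's weekday year by year (advancing +1, or +2 across a Feb 29):
  1799: Wed  1800: Thu (+1)  1801: Fri (+1)  1802: Sat (+1) ✓  1803: Sun (+1)
  1804: Tue (+2)  1805: Wed (+1)  1806: Thu (+1)  1807: Fri (+1)  1808: Sun (+2)
  1809: Mon (+1)  1810: Tue (+1)  1811: Wed (+1)  1812: Fri (+2)  1813: Sat (+1) ✓
  1814: Sun (+1)  1815: Mon (+1)  1816: Wed (+2)  1817: Thu (+1)  1818: Fri (+1)
  1819: Sat (+1) ✓  1820: Mon (+2)  1821: Tue (+1)  1822: Wed (+1)  1823: Thu (+1)
  1824: Sat (+2) ✓  1825: Sun (+1)  1826: Mon (+1)
Saturday years: 1802, 1813, 1819, 1824 — 4 in total.

4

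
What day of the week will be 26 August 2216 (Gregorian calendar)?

Monday

January 1, 2216 is a Monday.
August 26 is day 239 of the year, i.e. 238 days after Jan 1.
238 mod 7 = 0, so advance 0 weekdays from Monday: Monday.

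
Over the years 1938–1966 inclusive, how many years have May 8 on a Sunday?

Track May 8's weekday year by year (advancing +1, or +2 across a Feb 29):
  1938: Sun ✓  1939: Mon (+1)  1940: Wed (+2)  1941: Thu (+1)  1942: Fri (+1)
  1943: Sat (+1)  1944: Mon (+2)  1945: Tue (+1)  1946: Wed (+1)  1947: Thu (+1)
  1948: Sat (+2)  1949: Sun (+1) ✓  1950: Mon (+1)  1951: Tue (+1)  1952: Thu (+2)
  1953: Fri (+1)  1954: Sat (+1)  1955: Sun (+1) ✓  1956: Tue (+2)  1957: Wed (+1)
  1958: Thu (+1)  1959: Fri (+1)  1960: Sun (+2) ✓  1961: Mon (+1)  1962: Tue (+1)
  1963: Wed (+1)  1964: Fri (+2)  1965: Sat (+1)  1966: Sun (+1) ✓
Sunday years: 1938, 1949, 1955, 1960, 1966 — 5 in total.

5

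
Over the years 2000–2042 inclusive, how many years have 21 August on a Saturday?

Track 21 August's weekday year by year (advancing +1, or +2 across a Feb 29):
  2000: Mon  2001: Tue (+1)  2002: Wed (+1)  2003: Thu (+1)  2004: Sat (+2) ✓
  2005: Sun (+1)  2006: Mon (+1)  2007: Tue (+1)  2008: Thu (+2)  2009: Fri (+1)
  2010: Sat (+1) ✓  2011: Sun (+1)  2012: Tue (+2)  2013: Wed (+1)  … (15 more years) …
  2029: Tue (+1)  2030: Wed (+1)  2031: Thu (+1)  2032: Sat (+2) ✓  2033: Sun (+1)
  2034: Mon (+1)  2035: Tue (+1)  2036: Thu (+2)  2037: Fri (+1)  2038: Sat (+1) ✓
  2039: Sun (+1)  2040: Tue (+2)  2041: Wed (+1)  2042: Thu (+1)
Saturday years: 2004, 2010, 2021, 2027, 2032, 2038 — 6 in total.

6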